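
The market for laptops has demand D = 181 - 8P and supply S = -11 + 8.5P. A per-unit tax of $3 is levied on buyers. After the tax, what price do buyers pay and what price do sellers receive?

Buyers pay 145/11, sellers receive 112/11

Pre-tax equilibrium: P* = 128/11, Q* = 967/11.
Tax on buyers shifts demand to D = 181 − 8(P + 3) = 157 - 8P.
157 - 8P = -11 + 8.5P gives seller price Ps = 112/11; buyers pay Pb = 112/11 + 3 = 145/11.
New quantity: Q = 181 − 8(145/11) = 831/11.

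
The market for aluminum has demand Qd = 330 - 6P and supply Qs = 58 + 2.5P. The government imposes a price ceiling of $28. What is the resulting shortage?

Equilibrium price would be P* = 32, so the ceiling at 28 binds.
At P = 28: Qd = 330 − 6(28) = 162, Qs = 58 + 2.5(28) = 128.
Shortage = 162 − 128 = 34.

Shortage = 34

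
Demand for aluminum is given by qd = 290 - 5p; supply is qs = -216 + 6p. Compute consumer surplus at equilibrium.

Equilibrium: 290 - 5p = -216 + 6p gives p* = 46, q* = 60.
Demand choke price (qd = 0): p = 58.
CS = ½(58 − 46)(60) = 360.

Consumer surplus = 360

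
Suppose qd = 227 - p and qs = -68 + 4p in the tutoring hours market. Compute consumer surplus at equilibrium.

Consumer surplus = 14112

Equilibrium: 227 - p = -68 + 4p gives p* = 59, q* = 168.
Demand choke price (qd = 0): p = 227.
CS = ½(227 − 59)(168) = 14112.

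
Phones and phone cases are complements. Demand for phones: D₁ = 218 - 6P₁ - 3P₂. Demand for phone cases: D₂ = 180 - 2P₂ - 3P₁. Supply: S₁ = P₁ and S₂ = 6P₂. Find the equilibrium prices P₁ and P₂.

Market 1: 218 - 6P₁ - 3P₂ = P₁ → 7P₁ + 3P₂ = 218.
Market 2: 8P₂ + 3P₁ = 180.
Eliminating P₂: 8×(1) − 3×(2) gives 47P₁ = 1204, so P₁ = 1204/47.
Back-substitute into (2): P₂ = (180 − 3×1204/47) / 8 = 606/47.

P₁ = 1204/47, P₂ = 606/47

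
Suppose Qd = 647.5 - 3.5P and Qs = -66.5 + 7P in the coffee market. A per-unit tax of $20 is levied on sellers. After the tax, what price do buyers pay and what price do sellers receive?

Buyers pay 244/3, sellers receive 184/3

Pre-tax equilibrium: P* = 68, Q* = 409.5.
Tax on sellers shifts supply to Qs = -66.5 + 7(P − 20) = -206.5 + 7P.
647.5 - 3.5P = -206.5 + 7P gives buyer price Pb = 244/3; sellers receive Ps = 244/3 − 20 = 184/3.
New quantity: Q = 647.5 − 3.5(244/3) = 2177/6.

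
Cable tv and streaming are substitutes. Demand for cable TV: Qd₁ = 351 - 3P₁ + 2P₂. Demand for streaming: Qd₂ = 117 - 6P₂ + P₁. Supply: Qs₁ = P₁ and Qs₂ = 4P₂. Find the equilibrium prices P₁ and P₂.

P₁ = 1872/19, P₂ = 819/38

Market 1: 351 - 3P₁ + 2P₂ = P₁ → 4P₁ - 2P₂ = 351.
Market 2: 10P₂ - P₁ = 117.
Eliminating P₂: 10×(1) + 2×(2) gives 38P₁ = 3744, so P₁ = 1872/19.
Back-substitute into (2): P₂ = (117 + 1×1872/19) / 10 = 819/38.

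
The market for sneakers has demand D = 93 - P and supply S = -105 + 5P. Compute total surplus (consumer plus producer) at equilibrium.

Total surplus = 2160

Equilibrium: 93 - P = -105 + 5P gives P* = 33, Q* = 60.
Demand choke price: P = 93; supply starts at P = 21.
CS = ½(93 − 33)(60) = 1800; PS = ½(33 − 21)(60) = 360.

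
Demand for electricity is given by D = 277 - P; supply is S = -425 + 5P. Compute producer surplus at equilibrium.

Equilibrium: 277 - P = -425 + 5P gives P* = 117, Q* = 160.
Supply starts at P = 85 (where S = 0).
PS = ½(117 − 85)(160) = 2560.

Producer surplus = 2560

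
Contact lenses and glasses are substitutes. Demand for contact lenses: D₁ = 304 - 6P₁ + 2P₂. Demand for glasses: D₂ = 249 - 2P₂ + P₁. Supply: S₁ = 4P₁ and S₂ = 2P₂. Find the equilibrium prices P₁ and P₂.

Market 1: 304 - 6P₁ + 2P₂ = 4P₁ → 10P₁ - 2P₂ = 304.
Market 2: 4P₂ - P₁ = 249.
Eliminating P₂: 4×(1) + 2×(2) gives 38P₁ = 1714, so P₁ = 857/19.
Back-substitute into (2): P₂ = (249 + 1×857/19) / 4 = 1397/19.

P₁ = 857/19, P₂ = 1397/19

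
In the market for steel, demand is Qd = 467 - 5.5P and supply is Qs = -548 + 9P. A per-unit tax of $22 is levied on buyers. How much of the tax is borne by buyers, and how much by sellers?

Pre-tax equilibrium: P* = 70, Q* = 82.
Tax on buyers shifts demand to Qd = 467 − 5.5(P + 22) = 346 - 5.5P.
346 - 5.5P = -548 + 9P gives seller price Ps = 1788/29; buyers pay Pb = 1788/29 + 22 = 2426/29.
New quantity: Q = 467 − 5.5(2426/29) = 200/29.
Buyer burden = 2426/29 − 70 = 396/29; seller burden = 70 − 1788/29 = 242/29.

Buyers bear 396/29, sellers bear 242/29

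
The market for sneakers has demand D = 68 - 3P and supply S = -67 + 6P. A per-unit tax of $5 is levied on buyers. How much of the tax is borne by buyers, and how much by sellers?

Buyers bear 10/3, sellers bear 5/3

Pre-tax equilibrium: P* = 15, Q* = 23.
Tax on buyers shifts demand to D = 68 − 3(P + 5) = 53 - 3P.
53 - 3P = -67 + 6P gives seller price Ps = 40/3; buyers pay Pb = 40/3 + 5 = 55/3.
New quantity: Q = 68 − 3(55/3) = 13.
Buyer burden = 55/3 − 15 = 10/3; seller burden = 15 − 40/3 = 5/3.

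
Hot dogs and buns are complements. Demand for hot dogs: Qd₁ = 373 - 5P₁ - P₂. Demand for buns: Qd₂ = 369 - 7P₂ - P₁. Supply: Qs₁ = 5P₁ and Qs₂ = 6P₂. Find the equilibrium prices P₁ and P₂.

Market 1: 373 - 5P₁ - P₂ = 5P₁ → 10P₁ + P₂ = 373.
Market 2: 13P₂ + P₁ = 369.
Eliminating P₂: 13×(1) − 1×(2) gives 129P₁ = 4480, so P₁ = 4480/129.
Back-substitute into (2): P₂ = (369 − 1×4480/129) / 13 = 3317/129.

P₁ = 4480/129, P₂ = 3317/129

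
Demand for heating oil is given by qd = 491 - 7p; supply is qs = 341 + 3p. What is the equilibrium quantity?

q* = 386

Set qd = qs: 491 - 7p = 341 + 3p.
150 = 10p, so p* = 15.
q* = 491 − 7(15) = 386.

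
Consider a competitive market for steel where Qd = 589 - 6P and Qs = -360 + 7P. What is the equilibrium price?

P* = 73

Set Qd = Qs: 589 - 6P = -360 + 7P.
949 = 13P, so P* = 73.
Q* = 589 − 6(73) = 151.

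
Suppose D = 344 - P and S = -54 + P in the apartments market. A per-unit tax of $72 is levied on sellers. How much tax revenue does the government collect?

Pre-tax equilibrium: P* = 199, Q* = 145.
Tax on sellers shifts supply to S = -54 + 1(P − 72) = -126 + P.
344 - P = -126 + P gives buyer price Pb = 235; sellers receive Ps = 235 − 72 = 163.
New quantity: Q = 344 − 1(235) = 109.
Revenue = 72 × 109 = 7848.

Tax revenue = 7848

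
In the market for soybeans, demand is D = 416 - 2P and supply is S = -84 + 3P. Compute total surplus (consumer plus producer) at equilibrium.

Total surplus = 19440

Equilibrium: 416 - 2P = -84 + 3P gives P* = 100, Q* = 216.
Demand choke price: P = 208; supply starts at P = 28.
CS = ½(208 − 100)(216) = 11664; PS = ½(100 − 28)(216) = 7776.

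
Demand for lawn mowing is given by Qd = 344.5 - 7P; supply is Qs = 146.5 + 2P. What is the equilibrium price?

Set Qd = Qs: 344.5 - 7P = 146.5 + 2P.
198 = 9P, so P* = 22.
Q* = 344.5 − 7(22) = 190.5.

P* = 22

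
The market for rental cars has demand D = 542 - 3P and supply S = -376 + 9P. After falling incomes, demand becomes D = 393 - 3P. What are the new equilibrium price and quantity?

Original equilibrium: P* = 76.5, Q* = 312.5.
New equilibrium: 393 - 3P = -376 + 9P, so 769 = 12P and P' = 769/12; Q' = 393 − 3(769/12) = 200.75.

P' = 769/12, Q' = 200.75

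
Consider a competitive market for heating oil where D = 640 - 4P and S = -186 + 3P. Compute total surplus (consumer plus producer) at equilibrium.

Equilibrium: 640 - 4P = -186 + 3P gives P* = 118, Q* = 168.
Demand choke price: P = 160; supply starts at P = 62.
CS = ½(160 − 118)(168) = 3528; PS = ½(118 − 62)(168) = 4704.

Total surplus = 8232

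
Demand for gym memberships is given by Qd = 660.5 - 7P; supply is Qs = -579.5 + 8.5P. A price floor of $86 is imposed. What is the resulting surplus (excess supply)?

Equilibrium price would be P* = 80, so the floor at 86 binds.
At P = 86: Qd = 58.5, Qs = 151.5.
Surplus = 151.5 − 58.5 = 93.

Surplus = 93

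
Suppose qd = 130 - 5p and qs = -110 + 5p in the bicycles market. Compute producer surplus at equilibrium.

Producer surplus = 10

Equilibrium: 130 - 5p = -110 + 5p gives p* = 24, q* = 10.
Supply starts at p = 22 (where qs = 0).
PS = ½(24 − 22)(10) = 10.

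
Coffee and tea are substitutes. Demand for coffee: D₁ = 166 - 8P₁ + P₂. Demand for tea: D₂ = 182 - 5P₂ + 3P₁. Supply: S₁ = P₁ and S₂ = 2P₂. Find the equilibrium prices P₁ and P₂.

Market 1: 166 - 8P₁ + P₂ = P₁ → 9P₁ - P₂ = 166.
Market 2: 7P₂ - 3P₁ = 182.
Eliminating P₂: 7×(1) + 1×(2) gives 60P₁ = 1344, so P₁ = 22.4.
Back-substitute into (2): P₂ = (182 + 3×22.4) / 7 = 35.6.

P₁ = 22.4, P₂ = 35.6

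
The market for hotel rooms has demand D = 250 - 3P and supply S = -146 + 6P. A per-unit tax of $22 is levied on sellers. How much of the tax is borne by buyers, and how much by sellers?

Buyers bear 44/3, sellers bear 22/3

Pre-tax equilibrium: P* = 44, Q* = 118.
Tax on sellers shifts supply to S = -146 + 6(P − 22) = -278 + 6P.
250 - 3P = -278 + 6P gives buyer price Pb = 176/3; sellers receive Ps = 176/3 − 22 = 110/3.
New quantity: Q = 250 − 3(176/3) = 74.
Buyer burden = 176/3 − 44 = 44/3; seller burden = 44 − 110/3 = 22/3.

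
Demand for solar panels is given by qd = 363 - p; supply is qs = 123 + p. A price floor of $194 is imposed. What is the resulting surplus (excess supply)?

Equilibrium price would be p* = 120, so the floor at 194 binds.
At p = 194: qd = 169, qs = 317.
Surplus = 317 − 169 = 148.

Surplus = 148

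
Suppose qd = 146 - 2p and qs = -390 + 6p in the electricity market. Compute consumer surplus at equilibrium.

Consumer surplus = 36

Equilibrium: 146 - 2p = -390 + 6p gives p* = 67, q* = 12.
Demand choke price (qd = 0): p = 73.
CS = ½(73 − 67)(12) = 36.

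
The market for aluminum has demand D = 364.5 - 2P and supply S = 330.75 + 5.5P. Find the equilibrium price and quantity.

P* = 4.5, Q* = 355.5

Set D = S: 364.5 - 2P = 330.75 + 5.5P.
33.75 = 7.5P, so P* = 4.5.
Q* = 364.5 − 2(4.5) = 355.5.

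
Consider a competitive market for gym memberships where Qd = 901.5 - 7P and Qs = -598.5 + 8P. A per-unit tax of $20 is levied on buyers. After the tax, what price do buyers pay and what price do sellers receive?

Buyers pay 332/3, sellers receive 272/3

Pre-tax equilibrium: P* = 100, Q* = 201.5.
Tax on buyers shifts demand to Qd = 901.5 − 7(P + 20) = 761.5 - 7P.
761.5 - 7P = -598.5 + 8P gives seller price Ps = 272/3; buyers pay Pb = 272/3 + 20 = 332/3.
New quantity: Q = 901.5 − 7(332/3) = 761/6.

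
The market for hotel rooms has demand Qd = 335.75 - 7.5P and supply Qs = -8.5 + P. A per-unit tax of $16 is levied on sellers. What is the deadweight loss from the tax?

Pre-tax equilibrium: P* = 40.5, Q* = 32.
Tax on sellers shifts supply to Qs = -8.5 + 1(P − 16) = -24.5 + P.
335.75 - 7.5P = -24.5 + P gives buyer price Pb = 1441/34; sellers receive Ps = 1441/34 − 16 = 897/34.
New quantity: Q = 335.75 − 7.5(1441/34) = 304/17.
DWL = ½ × 16 × (32 − 304/17) = 1920/17.

Deadweight loss = 1920/17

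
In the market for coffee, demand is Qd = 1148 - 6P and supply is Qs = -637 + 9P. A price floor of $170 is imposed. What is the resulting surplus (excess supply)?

Surplus = 765

Equilibrium price would be P* = 119, so the floor at 170 binds.
At P = 170: Qd = 128, Qs = 893.
Surplus = 893 − 128 = 765.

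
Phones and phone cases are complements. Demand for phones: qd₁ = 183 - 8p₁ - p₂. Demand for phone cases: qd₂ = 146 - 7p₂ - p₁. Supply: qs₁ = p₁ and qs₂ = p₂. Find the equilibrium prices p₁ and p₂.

p₁ = 1318/71, p₂ = 1131/71

Market 1: 183 - 8p₁ - p₂ = p₁ → 9p₁ + p₂ = 183.
Market 2: 8p₂ + p₁ = 146.
Eliminating p₂: 8×(1) − 1×(2) gives 71p₁ = 1318, so p₁ = 1318/71.
Back-substitute into (2): p₂ = (146 − 1×1318/71) / 8 = 1131/71.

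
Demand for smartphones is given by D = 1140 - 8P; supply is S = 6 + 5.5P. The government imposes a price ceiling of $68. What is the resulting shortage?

Equilibrium price would be P* = 84, so the ceiling at 68 binds.
At P = 68: D = 1140 − 8(68) = 596, S = 6 + 5.5(68) = 380.
Shortage = 596 − 380 = 216.

Shortage = 216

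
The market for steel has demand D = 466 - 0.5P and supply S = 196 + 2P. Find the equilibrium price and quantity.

P* = 108, Q* = 412

Set D = S: 466 - 0.5P = 196 + 2P.
270 = 2.5P, so P* = 108.
Q* = 466 − 0.5(108) = 412.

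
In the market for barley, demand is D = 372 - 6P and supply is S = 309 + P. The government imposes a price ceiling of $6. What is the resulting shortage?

Equilibrium price would be P* = 9, so the ceiling at 6 binds.
At P = 6: D = 372 − 6(6) = 336, S = 309 + 1(6) = 315.
Shortage = 336 − 315 = 21.

Shortage = 21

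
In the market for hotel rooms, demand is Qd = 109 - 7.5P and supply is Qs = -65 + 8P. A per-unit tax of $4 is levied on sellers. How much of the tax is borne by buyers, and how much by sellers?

Buyers bear 64/31, sellers bear 60/31

Pre-tax equilibrium: P* = 348/31, Q* = 769/31.
Tax on sellers shifts supply to Qs = -65 + 8(P − 4) = -97 + 8P.
109 - 7.5P = -97 + 8P gives buyer price Pb = 412/31; sellers receive Ps = 412/31 − 4 = 288/31.
New quantity: Q = 109 − 7.5(412/31) = 289/31.
Buyer burden = 412/31 − 348/31 = 64/31; seller burden = 348/31 − 288/31 = 60/31.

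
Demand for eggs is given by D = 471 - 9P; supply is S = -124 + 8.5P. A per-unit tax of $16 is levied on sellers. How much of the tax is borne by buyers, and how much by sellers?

Buyers bear 272/35, sellers bear 288/35

Pre-tax equilibrium: P* = 34, Q* = 165.
Tax on sellers shifts supply to S = -124 + 8.5(P − 16) = -260 + 8.5P.
471 - 9P = -260 + 8.5P gives buyer price Pb = 1462/35; sellers receive Ps = 1462/35 − 16 = 902/35.
New quantity: Q = 471 − 9(1462/35) = 3327/35.
Buyer burden = 1462/35 − 34 = 272/35; seller burden = 34 − 902/35 = 288/35.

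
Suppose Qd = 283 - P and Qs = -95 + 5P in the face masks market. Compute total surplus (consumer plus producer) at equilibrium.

Total surplus = 29040

Equilibrium: 283 - P = -95 + 5P gives P* = 63, Q* = 220.
Demand choke price: P = 283; supply starts at P = 19.
CS = ½(283 − 63)(220) = 24200; PS = ½(63 − 19)(220) = 4840.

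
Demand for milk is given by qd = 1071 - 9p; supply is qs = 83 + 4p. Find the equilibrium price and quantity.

Set qd = qs: 1071 - 9p = 83 + 4p.
988 = 13p, so p* = 76.
q* = 1071 − 9(76) = 387.

p* = 76, q* = 387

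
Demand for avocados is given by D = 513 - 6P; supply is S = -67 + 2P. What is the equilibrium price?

P* = 72.5

Set D = S: 513 - 6P = -67 + 2P.
580 = 8P, so P* = 72.5.
Q* = 513 − 6(72.5) = 78.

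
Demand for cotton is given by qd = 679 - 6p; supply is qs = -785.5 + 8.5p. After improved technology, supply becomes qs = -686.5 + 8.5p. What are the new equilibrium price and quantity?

p' = 2731/29, q' = 3305/29

Original equilibrium: p* = 101, q* = 73.
New equilibrium: 679 - 6p = -686.5 + 8.5p, so 1365.5 = 14.5p and p' = 2731/29; q' = 679 − 6(2731/29) = 3305/29.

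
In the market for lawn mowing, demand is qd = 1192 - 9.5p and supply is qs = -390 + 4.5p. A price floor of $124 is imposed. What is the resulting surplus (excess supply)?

Equilibrium price would be p* = 113, so the floor at 124 binds.
At p = 124: qd = 14, qs = 168.
Surplus = 168 − 14 = 154.

Surplus = 154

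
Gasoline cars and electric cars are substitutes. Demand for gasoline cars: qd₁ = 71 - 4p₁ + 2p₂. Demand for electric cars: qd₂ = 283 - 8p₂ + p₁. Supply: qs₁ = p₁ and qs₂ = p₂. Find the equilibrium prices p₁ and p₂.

p₁ = 1205/43, p₂ = 1486/43

Market 1: 71 - 4p₁ + 2p₂ = p₁ → 5p₁ - 2p₂ = 71.
Market 2: 9p₂ - p₁ = 283.
Eliminating p₂: 9×(1) + 2×(2) gives 43p₁ = 1205, so p₁ = 1205/43.
Back-substitute into (2): p₂ = (283 + 1×1205/43) / 9 = 1486/43.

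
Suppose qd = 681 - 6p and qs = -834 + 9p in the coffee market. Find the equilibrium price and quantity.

p* = 101, q* = 75

Set qd = qs: 681 - 6p = -834 + 9p.
1515 = 15p, so p* = 101.
q* = 681 − 6(101) = 75.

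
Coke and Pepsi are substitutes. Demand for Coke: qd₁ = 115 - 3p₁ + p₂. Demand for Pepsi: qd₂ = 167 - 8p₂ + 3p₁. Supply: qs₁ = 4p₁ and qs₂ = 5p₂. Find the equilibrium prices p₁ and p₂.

p₁ = 831/44, p₂ = 757/44

Market 1: 115 - 3p₁ + p₂ = 4p₁ → 7p₁ - p₂ = 115.
Market 2: 13p₂ - 3p₁ = 167.
Eliminating p₂: 13×(1) + 1×(2) gives 88p₁ = 1662, so p₁ = 831/44.
Back-substitute into (2): p₂ = (167 + 3×831/44) / 13 = 757/44.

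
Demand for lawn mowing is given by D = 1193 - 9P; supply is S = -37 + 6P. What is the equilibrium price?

P* = 82

Set D = S: 1193 - 9P = -37 + 6P.
1230 = 15P, so P* = 82.
Q* = 1193 − 9(82) = 455.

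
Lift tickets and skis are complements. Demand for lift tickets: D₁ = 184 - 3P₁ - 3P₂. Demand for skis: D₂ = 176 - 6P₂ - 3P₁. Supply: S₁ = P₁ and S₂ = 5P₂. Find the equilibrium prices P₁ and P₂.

P₁ = 1496/35, P₂ = 152/35

Market 1: 184 - 3P₁ - 3P₂ = P₁ → 4P₁ + 3P₂ = 184.
Market 2: 11P₂ + 3P₁ = 176.
Eliminating P₂: 11×(1) − 3×(2) gives 35P₁ = 1496, so P₁ = 1496/35.
Back-substitute into (2): P₂ = (176 − 3×1496/35) / 11 = 152/35.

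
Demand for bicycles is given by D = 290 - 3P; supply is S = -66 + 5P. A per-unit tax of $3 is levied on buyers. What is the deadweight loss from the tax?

Pre-tax equilibrium: P* = 44.5, Q* = 156.5.
Tax on buyers shifts demand to D = 290 − 3(P + 3) = 281 - 3P.
281 - 3P = -66 + 5P gives seller price Ps = 43.375; buyers pay Pb = 43.375 + 3 = 46.375.
New quantity: Q = 290 − 3(46.375) = 150.875.
DWL = ½ × 3 × (156.5 − 150.875) = 8.4375.

Deadweight loss = 8.4375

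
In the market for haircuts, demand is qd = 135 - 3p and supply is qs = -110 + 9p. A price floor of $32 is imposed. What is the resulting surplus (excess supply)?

Surplus = 139

Equilibrium price would be p* = 245/12, so the floor at 32 binds.
At p = 32: qd = 39, qs = 178.
Surplus = 178 − 39 = 139.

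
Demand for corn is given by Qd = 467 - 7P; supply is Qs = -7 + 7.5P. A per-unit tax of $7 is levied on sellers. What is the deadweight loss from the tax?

Pre-tax equilibrium: P* = 948/29, Q* = 6907/29.
Tax on sellers shifts supply to Qs = -7 + 7.5(P − 7) = -59.5 + 7.5P.
467 - 7P = -59.5 + 7.5P gives buyer price Pb = 1053/29; sellers receive Ps = 1053/29 − 7 = 850/29.
New quantity: Q = 467 − 7(1053/29) = 6172/29.
DWL = ½ × 7 × (6907/29 − 6172/29) = 5145/58.

Deadweight loss = 5145/58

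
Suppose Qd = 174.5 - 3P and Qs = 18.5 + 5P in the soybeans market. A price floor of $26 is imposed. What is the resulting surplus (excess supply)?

Surplus = 52

Equilibrium price would be P* = 19.5, so the floor at 26 binds.
At P = 26: Qd = 96.5, Qs = 148.5.
Surplus = 148.5 − 96.5 = 52.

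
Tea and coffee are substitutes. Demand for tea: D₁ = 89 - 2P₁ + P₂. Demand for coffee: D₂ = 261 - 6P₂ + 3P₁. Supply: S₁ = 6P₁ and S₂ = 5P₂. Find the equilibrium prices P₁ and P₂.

P₁ = 248/17, P₂ = 471/17

Market 1: 89 - 2P₁ + P₂ = 6P₁ → 8P₁ - P₂ = 89.
Market 2: 11P₂ - 3P₁ = 261.
Eliminating P₂: 11×(1) + 1×(2) gives 85P₁ = 1240, so P₁ = 248/17.
Back-substitute into (2): P₂ = (261 + 3×248/17) / 11 = 471/17.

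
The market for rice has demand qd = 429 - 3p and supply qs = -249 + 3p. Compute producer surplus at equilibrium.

Producer surplus = 1350

Equilibrium: 429 - 3p = -249 + 3p gives p* = 113, q* = 90.
Supply starts at p = 83 (where qs = 0).
PS = ½(113 − 83)(90) = 1350.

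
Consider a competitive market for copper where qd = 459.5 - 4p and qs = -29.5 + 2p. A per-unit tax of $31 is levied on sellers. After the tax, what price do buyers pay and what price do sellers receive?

Pre-tax equilibrium: p* = 81.5, q* = 133.5.
Tax on sellers shifts supply to qs = -29.5 + 2(p − 31) = -91.5 + 2p.
459.5 - 4p = -91.5 + 2p gives buyer price pb = 551/6; sellers receive ps = 551/6 − 31 = 365/6.
New quantity: q = 459.5 − 4(551/6) = 553/6.

Buyers pay 551/6, sellers receive 365/6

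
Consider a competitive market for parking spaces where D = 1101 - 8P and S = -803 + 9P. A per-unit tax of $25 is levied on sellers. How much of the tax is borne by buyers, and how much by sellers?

Buyers bear 225/17, sellers bear 200/17

Pre-tax equilibrium: P* = 112, Q* = 205.
Tax on sellers shifts supply to S = -803 + 9(P − 25) = -1028 + 9P.
1101 - 8P = -1028 + 9P gives buyer price Pb = 2129/17; sellers receive Ps = 2129/17 − 25 = 1704/17.
New quantity: Q = 1101 − 8(2129/17) = 1685/17.
Buyer burden = 2129/17 − 112 = 225/17; seller burden = 112 − 1704/17 = 200/17.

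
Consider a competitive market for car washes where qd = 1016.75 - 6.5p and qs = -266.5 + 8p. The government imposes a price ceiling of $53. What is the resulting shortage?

Shortage = 514.75

Equilibrium price would be p* = 88.5, so the ceiling at 53 binds.
At p = 53: qd = 1016.75 − 6.5(53) = 672.25, qs = -266.5 + 8(53) = 157.5.
Shortage = 672.25 − 157.5 = 514.75.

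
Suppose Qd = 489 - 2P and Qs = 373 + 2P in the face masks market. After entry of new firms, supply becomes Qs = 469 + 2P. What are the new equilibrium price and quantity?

Original equilibrium: P* = 29, Q* = 431.
New equilibrium: 489 - 2P = 469 + 2P, so 20 = 4P and P' = 5; Q' = 489 − 2(5) = 479.

P' = 5, Q' = 479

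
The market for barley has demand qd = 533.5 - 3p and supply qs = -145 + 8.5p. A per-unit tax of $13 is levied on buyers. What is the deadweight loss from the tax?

Deadweight loss = 8619/46

Pre-tax equilibrium: p* = 59, q* = 356.5.
Tax on buyers shifts demand to qd = 533.5 − 3(p + 13) = 494.5 - 3p.
494.5 - 3p = -145 + 8.5p gives seller price ps = 1279/23; buyers pay pb = 1279/23 + 13 = 1578/23.
New quantity: q = 533.5 − 3(1578/23) = 15073/46.
DWL = ½ × 13 × (356.5 − 15073/46) = 8619/46.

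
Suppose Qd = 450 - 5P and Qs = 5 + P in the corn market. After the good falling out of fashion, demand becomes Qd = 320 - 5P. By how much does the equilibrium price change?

ΔP = -65/3

Original equilibrium: P* = 445/6, Q* = 475/6.
New equilibrium: 320 - 5P = 5 + P, so 315 = 6P and P' = 52.5; Q' = 320 − 5(52.5) = 57.5.
Change in price: 52.5 − 445/6 = -65/3.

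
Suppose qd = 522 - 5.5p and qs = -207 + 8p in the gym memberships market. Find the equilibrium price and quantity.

p* = 54, q* = 225

Set qd = qs: 522 - 5.5p = -207 + 8p.
729 = 13.5p, so p* = 54.
q* = 522 − 5.5(54) = 225.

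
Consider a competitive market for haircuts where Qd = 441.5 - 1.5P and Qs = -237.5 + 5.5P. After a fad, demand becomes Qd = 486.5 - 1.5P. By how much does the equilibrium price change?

ΔP = 45/7

Original equilibrium: P* = 97, Q* = 296.
New equilibrium: 486.5 - 1.5P = -237.5 + 5.5P, so 724 = 7P and P' = 724/7; Q' = 486.5 − 1.5(724/7) = 4639/14.
Change in price: 724/7 − 97 = 45/7.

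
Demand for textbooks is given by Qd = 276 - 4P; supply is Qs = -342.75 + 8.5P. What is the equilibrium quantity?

Q* = 78

Set Qd = Qs: 276 - 4P = -342.75 + 8.5P.
618.75 = 12.5P, so P* = 49.5.
Q* = 276 − 4(49.5) = 78.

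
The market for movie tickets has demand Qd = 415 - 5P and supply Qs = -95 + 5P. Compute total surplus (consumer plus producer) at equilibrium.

Total surplus = 5120

Equilibrium: 415 - 5P = -95 + 5P gives P* = 51, Q* = 160.
Demand choke price: P = 83; supply starts at P = 19.
CS = ½(83 − 51)(160) = 2560; PS = ½(51 − 19)(160) = 2560.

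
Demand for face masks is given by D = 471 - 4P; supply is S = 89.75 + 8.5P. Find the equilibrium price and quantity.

Set D = S: 471 - 4P = 89.75 + 8.5P.
381.25 = 12.5P, so P* = 30.5.
Q* = 471 − 4(30.5) = 349.

P* = 30.5, Q* = 349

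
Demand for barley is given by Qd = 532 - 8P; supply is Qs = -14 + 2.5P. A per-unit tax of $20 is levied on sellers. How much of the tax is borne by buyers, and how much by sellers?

Pre-tax equilibrium: P* = 52, Q* = 116.
Tax on sellers shifts supply to Qs = -14 + 2.5(P − 20) = -64 + 2.5P.
532 - 8P = -64 + 2.5P gives buyer price Pb = 1192/21; sellers receive Ps = 1192/21 − 20 = 772/21.
New quantity: Q = 532 − 8(1192/21) = 1636/21.
Buyer burden = 1192/21 − 52 = 100/21; seller burden = 52 − 772/21 = 320/21.

Buyers bear 100/21, sellers bear 320/21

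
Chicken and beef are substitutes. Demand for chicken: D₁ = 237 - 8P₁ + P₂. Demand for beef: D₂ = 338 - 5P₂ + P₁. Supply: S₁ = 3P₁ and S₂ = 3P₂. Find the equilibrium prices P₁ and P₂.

P₁ = 2234/87, P₂ = 3955/87

Market 1: 237 - 8P₁ + P₂ = 3P₁ → 11P₁ - P₂ = 237.
Market 2: 8P₂ - P₁ = 338.
Eliminating P₂: 8×(1) + 1×(2) gives 87P₁ = 2234, so P₁ = 2234/87.
Back-substitute into (2): P₂ = (338 + 1×2234/87) / 8 = 3955/87.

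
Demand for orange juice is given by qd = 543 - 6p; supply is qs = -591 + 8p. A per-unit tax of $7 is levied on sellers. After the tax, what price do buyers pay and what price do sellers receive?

Buyers pay $85, sellers receive $78

Pre-tax equilibrium: p* = 81, q* = 57.
Tax on sellers shifts supply to qs = -591 + 8(p − 7) = -647 + 8p.
543 - 6p = -647 + 8p gives buyer price pb = 85; sellers receive ps = 85 − 7 = 78.
New quantity: q = 543 − 6(85) = 33.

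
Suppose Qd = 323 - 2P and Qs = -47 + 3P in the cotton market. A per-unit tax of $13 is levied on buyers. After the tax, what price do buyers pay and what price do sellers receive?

Buyers pay $81.8, sellers receive $68.8

Pre-tax equilibrium: P* = 74, Q* = 175.
Tax on buyers shifts demand to Qd = 323 − 2(P + 13) = 297 - 2P.
297 - 2P = -47 + 3P gives seller price Ps = 68.8; buyers pay Pb = 68.8 + 13 = 81.8.
New quantity: Q = 323 − 2(81.8) = 159.4.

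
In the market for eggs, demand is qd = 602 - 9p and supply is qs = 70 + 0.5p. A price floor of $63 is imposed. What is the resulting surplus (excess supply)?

Equilibrium price would be p* = 56, so the floor at 63 binds.
At p = 63: qd = 35, qs = 101.5.
Surplus = 101.5 − 35 = 66.5.

Surplus = 66.5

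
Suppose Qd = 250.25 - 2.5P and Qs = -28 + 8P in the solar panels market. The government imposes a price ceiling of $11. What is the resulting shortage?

Shortage = 162.75

Equilibrium price would be P* = 26.5, so the ceiling at 11 binds.
At P = 11: Qd = 250.25 − 2.5(11) = 222.75, Qs = -28 + 8(11) = 60.
Shortage = 222.75 − 60 = 162.75.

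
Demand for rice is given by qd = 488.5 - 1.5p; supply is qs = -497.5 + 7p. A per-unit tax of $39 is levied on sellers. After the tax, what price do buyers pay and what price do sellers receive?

Buyers pay 2518/17, sellers receive 1855/17

Pre-tax equilibrium: p* = 116, q* = 314.5.
Tax on sellers shifts supply to qs = -497.5 + 7(p − 39) = -770.5 + 7p.
488.5 - 1.5p = -770.5 + 7p gives buyer price pb = 2518/17; sellers receive ps = 2518/17 − 39 = 1855/17.
New quantity: q = 488.5 − 1.5(2518/17) = 9055/34.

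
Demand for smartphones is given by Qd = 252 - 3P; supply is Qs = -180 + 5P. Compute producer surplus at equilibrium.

Equilibrium: 252 - 3P = -180 + 5P gives P* = 54, Q* = 90.
Supply starts at P = 36 (where Qs = 0).
PS = ½(54 − 36)(90) = 810.

Producer surplus = 810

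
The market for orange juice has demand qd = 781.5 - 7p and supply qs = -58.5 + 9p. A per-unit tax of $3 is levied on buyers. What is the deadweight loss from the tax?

Deadweight loss = 17.71875

Pre-tax equilibrium: p* = 52.5, q* = 414.
Tax on buyers shifts demand to qd = 781.5 − 7(p + 3) = 760.5 - 7p.
760.5 - 7p = -58.5 + 9p gives seller price ps = 51.1875; buyers pay pb = 51.1875 + 3 = 54.1875.
New quantity: q = 781.5 − 7(54.1875) = 402.1875.
DWL = ½ × 3 × (414 − 402.1875) = 17.71875.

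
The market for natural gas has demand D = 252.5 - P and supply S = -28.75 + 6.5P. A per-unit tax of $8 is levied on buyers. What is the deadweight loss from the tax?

Deadweight loss = 416/15

Pre-tax equilibrium: P* = 37.5, Q* = 215.
Tax on buyers shifts demand to D = 252.5 − 1(P + 8) = 244.5 - P.
244.5 - P = -28.75 + 6.5P gives seller price Ps = 1093/30; buyers pay Pb = 1093/30 + 8 = 1333/30.
New quantity: Q = 252.5 − 1(1333/30) = 3121/15.
DWL = ½ × 8 × (215 − 3121/15) = 416/15.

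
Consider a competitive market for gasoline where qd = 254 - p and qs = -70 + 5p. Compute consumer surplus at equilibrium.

Consumer surplus = 20000

Equilibrium: 254 - p = -70 + 5p gives p* = 54, q* = 200.
Demand choke price (qd = 0): p = 254.
CS = ½(254 − 54)(200) = 20000.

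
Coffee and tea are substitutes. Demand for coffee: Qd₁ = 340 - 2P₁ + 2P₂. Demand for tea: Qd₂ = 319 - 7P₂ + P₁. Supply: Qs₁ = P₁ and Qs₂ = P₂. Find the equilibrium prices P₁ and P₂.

Market 1: 340 - 2P₁ + 2P₂ = P₁ → 3P₁ - 2P₂ = 340.
Market 2: 8P₂ - P₁ = 319.
Eliminating P₂: 8×(1) + 2×(2) gives 22P₁ = 3358, so P₁ = 1679/11.
Back-substitute into (2): P₂ = (319 + 1×1679/11) / 8 = 1297/22.

P₁ = 1679/11, P₂ = 1297/22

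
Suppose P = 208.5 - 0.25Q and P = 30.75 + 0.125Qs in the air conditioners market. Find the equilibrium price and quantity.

P* = 90, Q* = 474

Set the two price expressions equal: 208.5 - 0.25Q = 30.75 + 0.125Q.
177.75 = 0.375Q, so Q* = 474.
P* = 208.5 − (0.25)(474) = 90.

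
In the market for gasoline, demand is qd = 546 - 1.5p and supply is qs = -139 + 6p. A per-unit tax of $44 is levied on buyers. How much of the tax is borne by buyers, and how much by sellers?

Buyers bear $35.2, sellers bear $8.8

Pre-tax equilibrium: p* = 274/3, q* = 409.
Tax on buyers shifts demand to qd = 546 − 1.5(p + 44) = 480 - 1.5p.
480 - 1.5p = -139 + 6p gives seller price ps = 1238/15; buyers pay pb = 1238/15 + 44 = 1898/15.
New quantity: q = 546 − 1.5(1898/15) = 356.2.
Buyer burden = 1898/15 − 274/3 = 35.2; seller burden = 274/3 − 1238/15 = 8.8.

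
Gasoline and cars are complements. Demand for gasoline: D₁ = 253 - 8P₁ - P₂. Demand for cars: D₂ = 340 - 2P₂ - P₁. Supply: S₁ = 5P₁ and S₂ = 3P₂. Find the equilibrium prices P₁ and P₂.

P₁ = 14.453125, P₂ = 65.109375

Market 1: 253 - 8P₁ - P₂ = 5P₁ → 13P₁ + P₂ = 253.
Market 2: 5P₂ + P₁ = 340.
Eliminating P₂: 5×(1) − 1×(2) gives 64P₁ = 925, so P₁ = 14.453125.
Back-substitute into (2): P₂ = (340 − 1×14.453125) / 5 = 65.109375.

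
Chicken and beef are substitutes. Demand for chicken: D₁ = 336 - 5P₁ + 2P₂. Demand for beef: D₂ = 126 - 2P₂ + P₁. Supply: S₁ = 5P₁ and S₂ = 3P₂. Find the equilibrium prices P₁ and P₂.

P₁ = 40.25, P₂ = 33.25

Market 1: 336 - 5P₁ + 2P₂ = 5P₁ → 10P₁ - 2P₂ = 336.
Market 2: 5P₂ - P₁ = 126.
Eliminating P₂: 5×(1) + 2×(2) gives 48P₁ = 1932, so P₁ = 40.25.
Back-substitute into (2): P₂ = (126 + 1×40.25) / 5 = 33.25.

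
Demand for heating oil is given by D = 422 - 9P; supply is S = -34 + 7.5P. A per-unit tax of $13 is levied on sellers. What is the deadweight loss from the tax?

Deadweight loss = 7605/22

Pre-tax equilibrium: P* = 304/11, Q* = 1906/11.
Tax on sellers shifts supply to S = -34 + 7.5(P − 13) = -131.5 + 7.5P.
422 - 9P = -131.5 + 7.5P gives buyer price Pb = 369/11; sellers receive Ps = 369/11 − 13 = 226/11.
New quantity: Q = 422 − 9(369/11) = 1321/11.
DWL = ½ × 13 × (1906/11 − 1321/11) = 7605/22.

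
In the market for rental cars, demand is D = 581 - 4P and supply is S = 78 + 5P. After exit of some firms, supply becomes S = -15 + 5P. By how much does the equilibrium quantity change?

Original equilibrium: P* = 503/9, Q* = 3217/9.
New equilibrium: 581 - 4P = -15 + 5P, so 596 = 9P and P' = 596/9; Q' = 581 − 4(596/9) = 2845/9.
Change in quantity: 2845/9 − 3217/9 = -124/3.

ΔQ = -124/3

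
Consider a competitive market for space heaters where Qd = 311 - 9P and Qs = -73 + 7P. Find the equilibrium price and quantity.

P* = 24, Q* = 95

Set Qd = Qs: 311 - 9P = -73 + 7P.
384 = 16P, so P* = 24.
Q* = 311 − 9(24) = 95.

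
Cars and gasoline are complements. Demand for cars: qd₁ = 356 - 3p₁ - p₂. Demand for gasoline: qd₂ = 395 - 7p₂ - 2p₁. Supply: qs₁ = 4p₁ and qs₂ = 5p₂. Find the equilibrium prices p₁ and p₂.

p₁ = 3877/82, p₂ = 2053/82

Market 1: 356 - 3p₁ - p₂ = 4p₁ → 7p₁ + p₂ = 356.
Market 2: 12p₂ + 2p₁ = 395.
Eliminating p₂: 12×(1) − 1×(2) gives 82p₁ = 3877, so p₁ = 3877/82.
Back-substitute into (2): p₂ = (395 − 2×3877/82) / 12 = 2053/82.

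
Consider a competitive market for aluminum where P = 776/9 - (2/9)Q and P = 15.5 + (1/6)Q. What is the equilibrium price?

Set the two price expressions equal: 776/9 - (2/9)Q = 15.5 + (1/6)Q.
1273/18 = (7/18)Q, so Q* = 1273/7.
P* = 776/9 − (2/9)(1273/7) = 962/21.

P* = 962/21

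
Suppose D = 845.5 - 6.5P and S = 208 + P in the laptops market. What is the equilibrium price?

P* = 85

Set D = S: 845.5 - 6.5P = 208 + P.
637.5 = 7.5P, so P* = 85.
Q* = 845.5 − 6.5(85) = 293.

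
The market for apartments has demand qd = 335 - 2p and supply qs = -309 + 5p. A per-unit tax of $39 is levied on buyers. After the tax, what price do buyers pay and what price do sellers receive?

Pre-tax equilibrium: p* = 92, q* = 151.
Tax on buyers shifts demand to qd = 335 − 2(p + 39) = 257 - 2p.
257 - 2p = -309 + 5p gives seller price ps = 566/7; buyers pay pb = 566/7 + 39 = 839/7.
New quantity: q = 335 − 2(839/7) = 667/7.

Buyers pay 839/7, sellers receive 566/7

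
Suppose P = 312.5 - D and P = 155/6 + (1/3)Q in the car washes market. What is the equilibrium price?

P* = 97.5

Set the two price expressions equal: 312.5 - Q = 155/6 + (1/3)Q.
860/3 = (4/3)Q, so Q* = 215.
P* = 312.5 − (1)(215) = 97.5.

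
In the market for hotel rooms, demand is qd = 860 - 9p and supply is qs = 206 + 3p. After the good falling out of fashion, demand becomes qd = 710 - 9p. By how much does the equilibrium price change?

Original equilibrium: p* = 54.5, q* = 369.5.
New equilibrium: 710 - 9p = 206 + 3p, so 504 = 12p and p' = 42; q' = 710 − 9(42) = 332.
Change in price: 42 − 54.5 = -12.5.

Δp = -12.5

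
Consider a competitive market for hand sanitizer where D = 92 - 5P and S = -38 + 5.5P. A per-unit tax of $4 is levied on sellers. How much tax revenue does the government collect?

Pre-tax equilibrium: P* = 260/21, Q* = 632/21.
Tax on sellers shifts supply to S = -38 + 5.5(P − 4) = -60 + 5.5P.
92 - 5P = -60 + 5.5P gives buyer price Pb = 304/21; sellers receive Ps = 304/21 − 4 = 220/21.
New quantity: Q = 92 − 5(304/21) = 412/21.
Revenue = 4 × 412/21 = 1648/21.

Tax revenue = 1648/21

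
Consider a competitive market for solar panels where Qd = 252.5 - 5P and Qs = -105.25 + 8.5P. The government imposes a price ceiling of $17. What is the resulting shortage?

Equilibrium price would be P* = 26.5, so the ceiling at 17 binds.
At P = 17: Qd = 252.5 − 5(17) = 167.5, Qs = -105.25 + 8.5(17) = 39.25.
Shortage = 167.5 − 39.25 = 128.25.

Shortage = 128.25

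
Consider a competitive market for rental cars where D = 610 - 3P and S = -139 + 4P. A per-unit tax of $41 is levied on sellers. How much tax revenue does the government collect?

Pre-tax equilibrium: P* = 107, Q* = 289.
Tax on sellers shifts supply to S = -139 + 4(P − 41) = -303 + 4P.
610 - 3P = -303 + 4P gives buyer price Pb = 913/7; sellers receive Ps = 913/7 − 41 = 626/7.
New quantity: Q = 610 − 3(913/7) = 1531/7.
Revenue = 41 × 1531/7 = 62771/7.

Tax revenue = 62771/7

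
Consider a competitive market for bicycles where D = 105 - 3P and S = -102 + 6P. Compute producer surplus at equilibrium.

Producer surplus = 108

Equilibrium: 105 - 3P = -102 + 6P gives P* = 23, Q* = 36.
Supply starts at P = 17 (where S = 0).
PS = ½(23 − 17)(36) = 108.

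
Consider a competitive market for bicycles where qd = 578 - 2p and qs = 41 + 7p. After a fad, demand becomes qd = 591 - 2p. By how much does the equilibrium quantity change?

Original equilibrium: p* = 179/3, q* = 1376/3.
New equilibrium: 591 - 2p = 41 + 7p, so 550 = 9p and p' = 550/9; q' = 591 − 2(550/9) = 4219/9.
Change in quantity: 4219/9 − 1376/3 = 91/9.

Δq = 91/9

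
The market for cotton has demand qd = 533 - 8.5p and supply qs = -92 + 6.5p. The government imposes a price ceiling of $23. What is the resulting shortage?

Equilibrium price would be p* = 125/3, so the ceiling at 23 binds.
At p = 23: qd = 533 − 8.5(23) = 337.5, qs = -92 + 6.5(23) = 57.5.
Shortage = 337.5 − 57.5 = 280.

Shortage = 280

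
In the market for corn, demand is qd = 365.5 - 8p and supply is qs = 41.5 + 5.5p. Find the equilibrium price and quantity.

Set qd = qs: 365.5 - 8p = 41.5 + 5.5p.
324 = 13.5p, so p* = 24.
q* = 365.5 − 8(24) = 173.5.

p* = 24, q* = 173.5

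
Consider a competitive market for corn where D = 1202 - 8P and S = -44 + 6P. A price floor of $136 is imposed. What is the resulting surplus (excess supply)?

Equilibrium price would be P* = 89, so the floor at 136 binds.
At P = 136: D = 114, S = 772.
Surplus = 772 − 114 = 658.

Surplus = 658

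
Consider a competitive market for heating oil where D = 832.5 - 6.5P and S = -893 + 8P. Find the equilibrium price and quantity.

P* = 119, Q* = 59

Set D = S: 832.5 - 6.5P = -893 + 8P.
1725.5 = 14.5P, so P* = 119.
Q* = 832.5 − 6.5(119) = 59.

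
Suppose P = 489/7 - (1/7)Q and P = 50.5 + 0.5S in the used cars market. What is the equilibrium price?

Set the two price expressions equal: 489/7 - (1/7)Q = 50.5 + 0.5Q.
271/14 = (9/14)Q, so Q* = 271/9.
P* = 489/7 − (1/7)(271/9) = 590/9.

P* = 590/9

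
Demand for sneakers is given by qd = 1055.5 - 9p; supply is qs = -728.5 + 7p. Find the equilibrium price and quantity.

Set qd = qs: 1055.5 - 9p = -728.5 + 7p.
1784 = 16p, so p* = 111.5.
q* = 1055.5 − 9(111.5) = 52.

p* = 111.5, q* = 52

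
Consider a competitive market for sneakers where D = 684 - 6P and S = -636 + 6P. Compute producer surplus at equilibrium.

Equilibrium: 684 - 6P = -636 + 6P gives P* = 110, Q* = 24.
Supply starts at P = 106 (where S = 0).
PS = ½(110 − 106)(24) = 48.

Producer surplus = 48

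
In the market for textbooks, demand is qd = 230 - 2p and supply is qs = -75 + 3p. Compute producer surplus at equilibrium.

Equilibrium: 230 - 2p = -75 + 3p gives p* = 61, q* = 108.
Supply starts at p = 25 (where qs = 0).
PS = ½(61 − 25)(108) = 1944.

Producer surplus = 1944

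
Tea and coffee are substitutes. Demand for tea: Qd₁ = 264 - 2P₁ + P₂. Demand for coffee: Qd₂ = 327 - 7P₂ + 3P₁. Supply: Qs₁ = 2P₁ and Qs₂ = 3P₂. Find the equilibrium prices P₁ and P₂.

Market 1: 264 - 2P₁ + P₂ = 2P₁ → 4P₁ - P₂ = 264.
Market 2: 10P₂ - 3P₁ = 327.
Eliminating P₂: 10×(1) + 1×(2) gives 37P₁ = 2967, so P₁ = 2967/37.
Back-substitute into (2): P₂ = (327 + 3×2967/37) / 10 = 2100/37.

P₁ = 2967/37, P₂ = 2100/37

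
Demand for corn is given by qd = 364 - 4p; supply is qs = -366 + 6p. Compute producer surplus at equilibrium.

Equilibrium: 364 - 4p = -366 + 6p gives p* = 73, q* = 72.
Supply starts at p = 61 (where qs = 0).
PS = ½(73 − 61)(72) = 432.

Producer surplus = 432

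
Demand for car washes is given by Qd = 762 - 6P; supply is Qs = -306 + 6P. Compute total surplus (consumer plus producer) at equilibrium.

Equilibrium: 762 - 6P = -306 + 6P gives P* = 89, Q* = 228.
Demand choke price: P = 127; supply starts at P = 51.
CS = ½(127 − 89)(228) = 4332; PS = ½(89 − 51)(228) = 4332.

Total surplus = 8664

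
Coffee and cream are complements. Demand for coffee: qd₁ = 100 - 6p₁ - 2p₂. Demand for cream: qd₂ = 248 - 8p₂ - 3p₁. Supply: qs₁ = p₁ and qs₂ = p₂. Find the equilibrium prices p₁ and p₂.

Market 1: 100 - 6p₁ - 2p₂ = p₁ → 7p₁ + 2p₂ = 100.
Market 2: 9p₂ + 3p₁ = 248.
Eliminating p₂: 9×(1) − 2×(2) gives 57p₁ = 404, so p₁ = 404/57.
Back-substitute into (2): p₂ = (248 − 3×404/57) / 9 = 1436/57.

p₁ = 404/57, p₂ = 1436/57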